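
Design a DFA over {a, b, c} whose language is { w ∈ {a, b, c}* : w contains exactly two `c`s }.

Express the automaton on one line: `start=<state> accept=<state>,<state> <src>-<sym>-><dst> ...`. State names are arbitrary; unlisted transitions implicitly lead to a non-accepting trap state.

Count `c`s, saturating at 3: states q0 through q2 mean 0 through 2 `c`s seen; q3 means more than 2. Each `c` increments (capped at q3); other symbols loop. Accept from {q2}.
4 states suffice.
        a   b   c  
>  q0   q0  q0  q1 
   q1   q1  q1  q2 
 * q2   q2  q2  q3 
   q3   q3  q3  q3 
(> = start, * = accepting)

start=q0 accept=q2 q0-a->q0 q0-b->q0 q0-c->q1 q1-a->q1 q1-b->q1 q1-c->q2 q2-a->q2 q2-b->q2 q2-c->q3 q3-a->q3 q3-b->q3 q3-c->q3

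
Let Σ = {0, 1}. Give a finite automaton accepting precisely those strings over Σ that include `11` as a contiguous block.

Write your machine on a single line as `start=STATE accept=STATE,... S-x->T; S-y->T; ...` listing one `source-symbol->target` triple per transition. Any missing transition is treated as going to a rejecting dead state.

start=A; accept=C; A-0->A; A-1->B; B-0->A; B-1->C; C-0->C; C-1->C

Track how much of `11` has been matched so far: state A is no progress, C is the absorbing accept state reached once `11` has occurred. Intermediate states record partial matches; on a mismatch, fall back to the longest reusable overlap.
       0  1 
>  A   A  B 
   B   A  C 
 * C   C  C 
(> = start, * = accepting)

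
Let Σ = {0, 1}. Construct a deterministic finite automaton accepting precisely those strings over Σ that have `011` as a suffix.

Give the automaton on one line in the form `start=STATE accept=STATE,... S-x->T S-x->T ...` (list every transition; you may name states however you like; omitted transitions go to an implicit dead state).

Remember how much of `011` the current input suffix matches. State q0 means no match yet; q1 means the last symbol is `0`; q2 means the last 2 symbols are `01`; q3 means the last 3 symbols are `011`. Only q3 accepts. On a mismatch, fall back to the longest proper suffix that is still a prefix of `011`.
With 4 states:
        0   1  
>  q0   q1  q0 
   q1   q1  q2 
   q2   q1  q3 
 * q3   q1  q0 
(> = start, * = accepting)

start=q0 accept=q3 q0-0->q1 q0-1->q0 q1-0->q1 q1-1->q2 q2-0->q1 q2-1->q3 q3-0->q1 q3-1->q0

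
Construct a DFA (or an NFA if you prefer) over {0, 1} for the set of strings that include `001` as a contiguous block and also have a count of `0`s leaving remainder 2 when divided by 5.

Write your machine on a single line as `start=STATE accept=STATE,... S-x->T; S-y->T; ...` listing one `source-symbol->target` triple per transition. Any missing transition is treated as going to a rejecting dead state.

Run two small machines in parallel and take their product. One (4 states) tracks whether and how much of `001` has been seen; the other (5 states) tracks the count of `0`s modulo 5. Each combined state is a pair, one component from each; accept when both components accept.
With 20 states:
          0    1  
>  q0     q1   q0 
   q1     q2   q3 
   q2     q4   q5 
   q3     q6   q3 
   q4     q7   q8 
 * q5     q8   q5 
   q6     q4   q9 
   q7    q10  q11 
   q8    q11   q8 
   q9    q12   q9 
   q10   q13  q14 
   q11   q14  q11 
   q12    q7  q15 
   q13    q2  q16 
   q14   q16  q14 
   q15   q17  q15 
   q16    q5  q16 
   q17   q10  q18 
   q18   q19  q18 
   q19   q13   q0 
(> = start, * = accepting)

start=q0; accept=q5; q0-0->q1; q0-1->q0; q1-0->q2; q1-1->q3; q2-0->q4; q2-1->q5; q3-0->q6; q3-1->q3; q4-0->q7; q4-1->q8; q5-0->q8; q5-1->q5; q6-0->q4; q6-1->q9; q7-0->q10; q7-1->q11; q8-0->q11; q8-1->q8; q9-0->q12; q9-1->q9; q10-0->q13; q10-1->q14; q11-0->q14; q11-1->q11; q12-0->q7; q12-1->q15; q13-0->q2; q13-1->q16; q14-0->q16; q14-1->q14; q15-0->q17; q15-1->q15; q16-0->q5; q16-1->q16; q17-0->q10; q17-1->q18; q18-0->q19; q18-1->q18; q19-0->q13; q19-1->q0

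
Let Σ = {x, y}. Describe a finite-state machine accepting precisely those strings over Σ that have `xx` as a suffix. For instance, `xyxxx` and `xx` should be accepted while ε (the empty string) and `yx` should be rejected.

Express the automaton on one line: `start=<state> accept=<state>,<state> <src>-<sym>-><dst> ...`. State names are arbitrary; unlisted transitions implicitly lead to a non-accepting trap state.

Let each state record the length of the longest suffix of the input read so far that is also a prefix of `xx`. q1 means the last symbol is `x`; q2 means the last 2 symbols are `xx`. Accept only at q2, where the string currently ends in `xx`.
With 3 states:
        x   y  
>  q0   q1  q0 
   q1   q2  q0 
 * q2   q2  q0 
(> = start, * = accepting)

start=q0 accept=q2 q0-x->q1 q0-y->q0 q1-x->q2 q1-y->q0 q2-x->q2 q2-y->q0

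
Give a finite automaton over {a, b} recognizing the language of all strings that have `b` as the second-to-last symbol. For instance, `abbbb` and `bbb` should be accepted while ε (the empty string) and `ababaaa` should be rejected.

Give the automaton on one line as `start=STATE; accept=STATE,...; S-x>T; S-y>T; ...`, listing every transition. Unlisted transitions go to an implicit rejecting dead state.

A DFA must remember the last 2 symbols (since which symbol is second-to-last isn't known until the input ends). Use one state per possible window of the last ≤2 symbols; accept from those whose window starts with `b`.
        a   b  
>  q0   q1  q2 
   q1   q3  q4 
   q2   q5  q6 
   q3   q3  q4 
   q4   q5  q6 
 * q5   q3  q4 
 * q6   q5  q6 
(> = start, * = accepting)

start=q0; accept=q5,q6; q0-a>q1; q0-b>q2; q1-a>q3; q1-b>q4; q2-a>q5; q2-b>q6; q3-a>q3; q3-b>q4; q4-a>q5; q4-b>q6; q5-a>q3; q5-b>q4; q6-a>q5; q6-b>q6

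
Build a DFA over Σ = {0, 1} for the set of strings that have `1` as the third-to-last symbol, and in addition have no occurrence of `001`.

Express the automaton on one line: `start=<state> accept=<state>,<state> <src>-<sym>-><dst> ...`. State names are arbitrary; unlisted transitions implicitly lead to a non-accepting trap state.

Run two small machines in parallel and take their product. One (15 states) tracks the last 3 symbols read; the other (4 states) tracks partial matches of the forbidden pattern `001`. Each combined state is a pair, one component from each; accept when both components accept.
A 22-state machine:
          0    1  
>  q0     q1   q2 
   q1     q3   q4 
   q2     q5   q6 
   q3     q7   q8 
   q4     q9  q10 
   q5    q11  q12 
   q6    q13  q14 
   q7     q7   q8 
   q8    q15  q16 
   q9    q11  q12 
   q10   q13  q14 
 * q11    q7   q8 
 * q12    q9  q10 
 * q13   q11  q12 
 * q14   q13  q14 
   q15   q17  q18 
   q16   q19  q20 
   q17   q21   q8 
   q18   q15  q16 
   q19   q17  q18 
   q20   q19  q20 
   q21   q21   q8 
(> = start, * = accepting)

start=q0 accept=q11,q12,q13,q14 q0-0->q1 q0-1->q2 q1-0->q3 q1-1->q4 q2-0->q5 q2-1->q6 q3-0->q7 q3-1->q8 q4-0->q9 q4-1->q10 q5-0->q11 q5-1->q12 q6-0->q13 q6-1->q14 q7-0->q7 q7-1->q8 q8-0->q15 q8-1->q16 q9-0->q11 q9-1->q12 q10-0->q13 q10-1->q14 q11-0->q7 q11-1->q8 q12-0->q9 q12-1->q10 q13-0->q11 q13-1->q12 q14-0->q13 q14-1->q14 q15-0->q17 q15-1->q18 q16-0->q19 q16-1->q20 q17-0->q21 q17-1->q8 q18-0->q15 q18-1->q16 q19-0->q17 q19-1->q18 q20-0->q19 q20-1->q20 q21-0->q21 q21-1->q8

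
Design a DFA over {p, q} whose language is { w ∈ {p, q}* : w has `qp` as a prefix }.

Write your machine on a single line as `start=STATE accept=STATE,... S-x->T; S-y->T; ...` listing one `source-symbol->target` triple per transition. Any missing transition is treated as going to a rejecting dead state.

Walk along `qp` while the input agrees: from s0 take `q` to s1, and so on. Any deviation drops to the rejecting sink s3. Once s2 is reached the prefix is confirmed and every continuation is accepted.
        p   q  
>  s0   s3  s1 
   s1   s2  s3 
 * s2   s2  s2 
   s3   s3  s3 
(> = start, * = accepting)

start=s0; accept=s2; s0-p->s3; s0-q->s1; s1-p->s2; s1-q->s3; s2-p->s2; s2-q->s2; s3-p->s3; s3-q->s3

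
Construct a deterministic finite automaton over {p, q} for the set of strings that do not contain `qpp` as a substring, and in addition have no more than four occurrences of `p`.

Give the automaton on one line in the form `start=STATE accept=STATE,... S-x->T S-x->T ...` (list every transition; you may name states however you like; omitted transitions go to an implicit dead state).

start=A accept=A,B,C,D,E,F,G,H,I,K,L,M,P,Q A-p->B A-q->C B-p->D B-q->E C-p->F C-q->C D-p->G D-q->H E-p->I E-q->E F-p->J F-q->E G-p->K G-q->L H-p->M H-q->H I-p->N I-q->H J-p->N J-q->J K-p->O K-q->P L-p->Q L-q->L M-p->R M-q->L N-p->R N-q->N O-p->O O-q->S P-p->T P-q->P Q-p->U Q-q->P R-p->U R-q->R S-p->T S-q->S T-p->U T-q->S U-p->U U-q->U

Build one automaton per condition and run them in lockstep. The first has 4 states tracking partial matches of the forbidden pattern `qpp`; the second has 6 states tracking the count of `p`s, saturating at 5. A product state is a pair (one from each), accepting exactly when both do.
A 21-state machine:
       p  q 
>* A   B  C 
 * B   D  E 
 * C   F  C 
 * D   G  H 
 * E   I  E 
 * F   J  E 
 * G   K  L 
 * H   M  H 
 * I   N  H 
   J   N  J 
 * K   O  P 
 * L   Q  L 
 * M   R  L 
   N   R  N 
   O   O  S 
 * P   T  P 
 * Q   U  P 
   R   U  R 
   S   T  S 
   T   U  S 
   U   U  U 
(> = start, * = accepting)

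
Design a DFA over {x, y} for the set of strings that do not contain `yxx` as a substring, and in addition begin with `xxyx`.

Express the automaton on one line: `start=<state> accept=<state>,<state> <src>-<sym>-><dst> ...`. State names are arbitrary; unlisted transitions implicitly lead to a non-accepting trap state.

start=S0 accept=S8,S10 S0-x->S1 S0-y->S2 S1-x->S3 S1-y->S2 S2-x->S4 S2-y->S2 S3-x->S5 S3-y->S6 S4-x->S7 S4-y->S2 S5-x->S5 S5-y->S2 S6-x->S8 S6-y->S2 S7-x->S7 S7-y->S7 S8-x->S9 S8-y->S10 S9-x->S9 S9-y->S9 S10-x->S8 S10-y->S10

Handle the two conditions separately and then intersect. One (4 states) tracks partial matches of the forbidden pattern `yxx`; the other (6 states) tracks whether the input so far still matches the prefix `xxyx`. Each combined state is a pair, one component from each; accept when both components accept.
An 11-state machine:
          x    y  
>  S0     S1   S2 
   S1     S3   S2 
   S2     S4   S2 
   S3     S5   S6 
   S4     S7   S2 
   S5     S5   S2 
   S6     S8   S2 
   S7     S7   S7 
 * S8     S9  S10 
   S9     S9   S9 
 * S10    S8  S10 
(> = start, * = accepting)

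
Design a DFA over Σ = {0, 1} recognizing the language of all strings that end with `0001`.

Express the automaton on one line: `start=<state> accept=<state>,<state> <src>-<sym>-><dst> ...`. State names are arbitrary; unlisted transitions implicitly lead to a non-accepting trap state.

Remember how much of `0001` the current input suffix matches. State S0 means no match yet; S1 means the last symbol is `0`; S2 means the last 2 symbols are `00`; S3 means the last 3 symbols are `000`; S4 means the last 4 symbols are `0001`. Only S4 accepts. On a mismatch, fall back to the longest proper suffix that is still a prefix of `0001`.
        0   1  
>  S0   S1  S0 
   S1   S2  S0 
   S2   S3  S0 
   S3   S3  S4 
 * S4   S1  S0 
(> = start, * = accepting)

start=S0 accept=S4 S0-0->S1 S0-1->S0 S1-0->S2 S1-1->S0 S2-0->S3 S2-1->S0 S3-0->S3 S3-1->S4 S4-0->S1 S4-1->S0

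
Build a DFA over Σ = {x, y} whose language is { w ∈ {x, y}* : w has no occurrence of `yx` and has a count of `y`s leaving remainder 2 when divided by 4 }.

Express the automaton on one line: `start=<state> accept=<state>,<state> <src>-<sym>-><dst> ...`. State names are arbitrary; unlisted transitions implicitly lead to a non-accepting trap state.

Run two small machines in parallel and take their product. The first has 3 states tracking partial matches of the forbidden pattern `yx`; the second has 4 states tracking the count of `y`s modulo 4. A product state is a pair (one from each), accepting exactly when both do. After merging equivalent states the machine shrinks.
       x  y 
>  A   A  B 
   B   C  D 
   C   C  C 
 * D   C  E 
   E   C  F 
   F   C  B 
(> = start, * = accepting)

start=A accept=D A-x->A A-y->B B-x->C B-y->D C-x->C C-y->C D-x->C D-y->E E-x->C E-y->F F-x->C F-y->B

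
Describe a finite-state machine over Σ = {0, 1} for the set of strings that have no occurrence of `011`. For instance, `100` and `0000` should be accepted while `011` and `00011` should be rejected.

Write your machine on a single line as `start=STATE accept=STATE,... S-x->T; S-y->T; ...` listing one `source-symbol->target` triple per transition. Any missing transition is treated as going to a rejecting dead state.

Track partial matches of the forbidden pattern `011`. State q3 is a dead state reached once `011` has occurred; every other state accepts. q0 means no part of `011` is currently matched.
4 states suffice.
        0   1  
>* q0   q1  q0 
 * q1   q1  q2 
 * q2   q1  q3 
   q3   q3  q3 
(> = start, * = accepting)

start=q0; accept=q0,q1,q2; q0-0->q1; q0-1->q0; q1-0->q1; q1-1->q2; q2-0->q1; q2-1->q3; q3-0->q3; q3-1->q3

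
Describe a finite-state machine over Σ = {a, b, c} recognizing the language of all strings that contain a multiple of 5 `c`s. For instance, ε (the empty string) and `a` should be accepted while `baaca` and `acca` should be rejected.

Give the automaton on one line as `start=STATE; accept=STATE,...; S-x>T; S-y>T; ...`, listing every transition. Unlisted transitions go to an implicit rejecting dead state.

The only thing that matters is how many `c`s have appeared, reduced mod 5. Use one state per residue: q0 for 0, …, q4 for 4. Reading `c` moves to the next residue; anything else stays put. q0 is accepting.
With 5 states:
        a   b   c  
>* q0   q0  q0  q1 
   q1   q1  q1  q2 
   q2   q2  q2  q3 
   q3   q3  q3  q4 
   q4   q4  q4  q0 
(> = start, * = accepting)

start=q0; accept=q0; q0-a>q0; q0-b>q0; q0-c>q1; q1-a>q1; q1-b>q1; q1-c>q2; q2-a>q2; q2-b>q2; q2-c>q3; q3-a>q3; q3-b>q3; q3-c>q4; q4-a>q4; q4-b>q4; q4-c>q0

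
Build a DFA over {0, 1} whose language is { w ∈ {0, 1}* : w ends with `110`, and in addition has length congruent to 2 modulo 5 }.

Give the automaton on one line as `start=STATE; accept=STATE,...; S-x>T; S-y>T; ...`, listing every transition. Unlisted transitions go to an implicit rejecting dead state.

Handle the two conditions separately and then intersect. One (4 states) tracks how much of the suffix `110` has currently been matched; the other (5 states) tracks the input length modulo 5. Each combined state is a pair, one component from each; accept when both components accept.
With 20 states:
          0    1  
>  q0     q1   q2 
   q1     q3   q4 
   q2     q3   q5 
   q3     q6   q7 
   q4     q6   q8 
   q5     q9   q8 
   q6    q10  q11 
   q7    q10  q12 
   q8    q13  q12 
   q9    q10  q11 
   q10    q0  q14 
   q11    q0  q15 
   q12   q16  q15 
   q13    q0  q14 
   q14    q1  q17 
   q15   q18  q17 
   q16    q1   q2 
   q17   q19   q5 
   q18    q3   q4 
 * q19    q6   q7 
(> = start, * = accepting)

start=q0; accept=q19; q0-0>q1; q0-1>q2; q1-0>q3; q1-1>q4; q2-0>q3; q2-1>q5; q3-0>q6; q3-1>q7; q4-0>q6; q4-1>q8; q5-0>q9; q5-1>q8; q6-0>q10; q6-1>q11; q7-0>q10; q7-1>q12; q8-0>q13; q8-1>q12; q9-0>q10; q9-1>q11; q10-0>q0; q10-1>q14; q11-0>q0; q11-1>q15; q12-0>q16; q12-1>q15; q13-0>q0; q13-1>q14; q14-0>q1; q14-1>q17; q15-0>q18; q15-1>q17; q16-0>q1; q16-1>q2; q17-0>q19; q17-1>q5; q18-0>q3; q18-1>q4; q19-0>q6; q19-1>q7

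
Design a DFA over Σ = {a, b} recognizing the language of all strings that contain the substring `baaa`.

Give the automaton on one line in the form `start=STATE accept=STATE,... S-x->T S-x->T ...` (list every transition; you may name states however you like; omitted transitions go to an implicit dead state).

Track how much of `baaa` has been matched so far: state s0 is no progress, s4 is the absorbing accept state reached once `baaa` has occurred. Intermediate states record partial matches; on a mismatch, fall back to the longest reusable overlap.
A 5-state machine:
        a   b  
>  s0   s0  s1 
   s1   s2  s1 
   s2   s3  s1 
   s3   s4  s1 
 * s4   s4  s4 
(> = start, * = accepting)

start=s0 accept=s4 s0-a->s0 s0-b->s1 s1-a->s2 s1-b->s1 s2-a->s3 s2-b->s1 s3-a->s4 s3-b->s1 s4-a->s4 s4-b->s4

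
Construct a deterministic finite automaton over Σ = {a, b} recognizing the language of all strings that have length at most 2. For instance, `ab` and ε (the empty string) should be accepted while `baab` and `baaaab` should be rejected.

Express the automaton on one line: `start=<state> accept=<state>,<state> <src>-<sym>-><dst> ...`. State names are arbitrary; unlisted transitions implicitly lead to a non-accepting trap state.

start=q0 accept=q0,q1,q2 q0-a->q1 q0-b->q1 q1-a->q2 q1-b->q2 q2-a->q3 q2-b->q3 q3-a->q3 q3-b->q3

Count input length up to 3: every symbol moves from q0 toward q3, which means 'more than 2' and absorbs. Accept from {q0, q1, q2}.
A 4-state machine:
        a   b  
>* q0   q1  q1 
 * q1   q2  q2 
 * q2   q3  q3 
   q3   q3  q3 
(> = start, * = accepting)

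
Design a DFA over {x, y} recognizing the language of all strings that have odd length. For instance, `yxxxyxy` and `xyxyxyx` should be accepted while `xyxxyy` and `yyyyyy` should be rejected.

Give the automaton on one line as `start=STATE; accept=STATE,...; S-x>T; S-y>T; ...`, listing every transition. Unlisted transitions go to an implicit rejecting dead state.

Count input length modulo 2: every symbol advances one step around the cycle q0 → q1 → q0. Accept at q1.
A 2-state machine:
        x   y  
>  q0   q1  q1 
 * q1   q0  q0 
(> = start, * = accepting)

start=q0; accept=q1; q0-x>q1; q0-y>q1; q1-x>q0; q1-y>q0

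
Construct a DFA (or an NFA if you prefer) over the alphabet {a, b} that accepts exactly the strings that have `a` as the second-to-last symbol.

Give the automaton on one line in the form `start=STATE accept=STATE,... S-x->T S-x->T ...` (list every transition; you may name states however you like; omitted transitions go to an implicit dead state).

Because acceptance depends on a position counted from the end, the machine has to buffer the most recent 2 symbols. Make each state the string of the last up-to-2 symbols read; on input `x` shift the window left and append `x`. Accept when the buffered window has length 2 and begins with `a`.
A 7-state machine:
        a   b  
>  S0   S1  S2 
   S1   S3  S4 
   S2   S5  S6 
 * S3   S3  S4 
 * S4   S5  S6 
   S5   S3  S4 
   S6   S5  S6 
(> = start, * = accepting)

start=S0 accept=S3,S4 S0-a->S1 S0-b->S2 S1-a->S3 S1-b->S4 S2-a->S5 S2-b->S6 S3-a->S3 S3-b->S4 S4-a->S5 S4-b->S6 S5-a->S3 S5-b->S4 S6-a->S5 S6-b->S6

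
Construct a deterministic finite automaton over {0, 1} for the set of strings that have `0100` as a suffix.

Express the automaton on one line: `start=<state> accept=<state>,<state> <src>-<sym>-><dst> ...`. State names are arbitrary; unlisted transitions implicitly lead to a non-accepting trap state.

start=S0 accept=S4 S0-0->S1 S0-1->S0 S1-0->S1 S1-1->S2 S2-0->S3 S2-1->S0 S3-0->S4 S3-1->S2 S4-0->S1 S4-1->S2

Remember how much of `0100` the current input suffix matches. State S0 means no match yet; S1 means the last symbol is `0`; S2 means the last 2 symbols are `01`; S3 means the last 3 symbols are `010`; S4 means the last 4 symbols are `0100`. Only S4 accepts. On a mismatch, fall back to the longest proper suffix that is still a prefix of `0100`.
5 states suffice.
        0   1  
>  S0   S1  S0 
   S1   S1  S2 
   S2   S3  S0 
   S3   S4  S2 
 * S4   S1  S2 
(> = start, * = accepting)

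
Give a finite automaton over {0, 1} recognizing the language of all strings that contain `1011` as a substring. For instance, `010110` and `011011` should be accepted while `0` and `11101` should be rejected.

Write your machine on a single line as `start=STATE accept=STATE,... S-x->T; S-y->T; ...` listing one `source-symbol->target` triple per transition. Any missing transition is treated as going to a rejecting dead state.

Track how much of `1011` has been matched so far: state q0 is no progress, q4 is the absorbing accept state reached once `1011` has occurred. Intermediate states record partial matches; on a mismatch, fall back to the longest reusable overlap.
A 5-state machine:
        0   1  
>  q0   q0  q1 
   q1   q2  q1 
   q2   q0  q3 
   q3   q2  q4 
 * q4   q4  q4 
(> = start, * = accepting)

start=q0; accept=q4; q0-0->q0; q0-1->q1; q1-0->q2; q1-1->q1; q2-0->q0; q2-1->q3; q3-0->q2; q3-1->q4; q4-0->q4; q4-1->q4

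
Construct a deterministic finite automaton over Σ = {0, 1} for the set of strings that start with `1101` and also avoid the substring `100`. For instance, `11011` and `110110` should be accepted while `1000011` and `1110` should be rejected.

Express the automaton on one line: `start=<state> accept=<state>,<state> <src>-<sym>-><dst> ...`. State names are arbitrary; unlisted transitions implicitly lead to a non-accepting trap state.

Handle the two conditions separately and then intersect. One (6 states) tracks whether the input so far still matches the prefix `1101`; the other (4 states) tracks partial matches of the forbidden pattern `100`. Each combined state is a pair, one component from each; accept when both components accept.
          0    1  
>  s0     s1   s2 
   s1     s1   s3 
   s2     s4   s5 
   s3     s4   s3 
   s4     s6   s3 
   s5     s7   s3 
   s6     s6   s6 
   s7     s6   s8 
 * s8     s9   s8 
 * s9    s10   s8 
   s10   s10  s10 
(> = start, * = accepting)

start=s0 accept=s8,s9 s0-0->s1 s0-1->s2 s1-0->s1 s1-1->s3 s2-0->s4 s2-1->s5 s3-0->s4 s3-1->s3 s4-0->s6 s4-1->s3 s5-0->s7 s5-1->s3 s6-0->s6 s6-1->s6 s7-0->s6 s7-1->s8 s8-0->s9 s8-1->s8 s9-0->s10 s9-1->s8 s10-0->s10 s10-1->s10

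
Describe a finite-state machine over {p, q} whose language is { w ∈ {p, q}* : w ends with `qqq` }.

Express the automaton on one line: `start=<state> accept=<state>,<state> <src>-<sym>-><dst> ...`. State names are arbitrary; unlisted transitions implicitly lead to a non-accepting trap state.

Let each state record the length of the longest suffix of the input read so far that is also a prefix of `qqq`. B means the last symbol is `q`; C means the last 2 symbols are `qq`; D means the last 3 symbols are `qqq`. Accept only at D, where the string currently ends in `qqq`.
A 4-state machine:
       p  q 
>  A   A  B 
   B   A  C 
   C   A  D 
 * D   A  D 
(> = start, * = accepting)

start=A accept=D A-p->A A-q->B B-p->A B-q->C C-p->A C-q->D D-p->A D-q->D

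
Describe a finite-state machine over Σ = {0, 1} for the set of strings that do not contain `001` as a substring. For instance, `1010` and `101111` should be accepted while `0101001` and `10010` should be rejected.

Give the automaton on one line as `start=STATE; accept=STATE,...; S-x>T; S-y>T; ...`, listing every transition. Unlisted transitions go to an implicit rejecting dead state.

start=A; accept=A,B,C; A-0>B; A-1>A; B-0>C; B-1>A; C-0>C; C-1>D; D-0>D; D-1>D

This is the complement of 'contains `001`'. Use the same substring-matching states — A through D holding how much of `001` has just been matched — but flip the accepting set: everything except the trap D accepts.
       0  1 
>* A   B  A 
 * B   C  A 
 * C   C  D 
   D   D  D 
(> = start, * = accepting)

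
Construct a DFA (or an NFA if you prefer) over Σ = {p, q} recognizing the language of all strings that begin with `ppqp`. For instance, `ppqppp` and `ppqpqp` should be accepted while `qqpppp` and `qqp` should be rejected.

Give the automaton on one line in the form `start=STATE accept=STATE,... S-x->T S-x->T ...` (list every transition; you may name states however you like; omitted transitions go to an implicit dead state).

Walk along `ppqp` while the input agrees: from A take `p` to B, and so on. Any deviation drops to the rejecting sink F. Once E is reached the prefix is confirmed and every continuation is accepted.
       p  q 
>  A   B  F 
   B   C  F 
   C   F  D 
   D   E  F 
 * E   E  E 
   F   F  F 
(> = start, * = accepting)

start=A accept=E A-p->B A-q->F B-p->C B-q->F C-p->F C-q->D D-p->E D-q->F E-p->E E-q->E F-p->F F-q->F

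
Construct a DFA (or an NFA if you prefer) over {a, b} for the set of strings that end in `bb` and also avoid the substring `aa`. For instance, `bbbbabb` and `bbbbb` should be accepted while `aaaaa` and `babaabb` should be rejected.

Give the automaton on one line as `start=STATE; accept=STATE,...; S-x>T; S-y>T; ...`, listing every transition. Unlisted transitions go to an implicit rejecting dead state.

start=S0; accept=S4; S0-a>S1; S0-b>S2; S1-a>S3; S1-b>S2; S2-a>S1; S2-b>S4; S3-a>S3; S3-b>S3; S4-a>S1; S4-b>S4

Build one automaton per condition and run them in lockstep. One (3 states) tracks how much of the suffix `bb` has currently been matched; the other (3 states) tracks partial matches of the forbidden pattern `aa`. Each combined state is a pair, one component from each; accept when both components accept. After merging equivalent states the machine shrinks.
        a   b  
>  S0   S1  S2 
   S1   S3  S2 
   S2   S1  S4 
   S3   S3  S3 
 * S4   S1  S4 
(> = start, * = accepting)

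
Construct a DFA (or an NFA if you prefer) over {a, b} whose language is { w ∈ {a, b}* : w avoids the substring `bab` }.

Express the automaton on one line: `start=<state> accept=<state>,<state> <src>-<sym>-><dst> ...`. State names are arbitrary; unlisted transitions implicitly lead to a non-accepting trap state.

start=s0 accept=s0,s1,s2 s0-a->s0 s0-b->s1 s1-a->s2 s1-b->s1 s2-a->s0 s2-b->s3 s3-a->s3 s3-b->s3

This is the complement of 'contains `bab`'. Use the same substring-matching states — s0 through s3 holding how much of `bab` has just been matched — but flip the accepting set: everything except the trap s3 accepts.
        a   b  
>* s0   s0  s1 
 * s1   s2  s1 
 * s2   s0  s3 
   s3   s3  s3 
(> = start, * = accepting)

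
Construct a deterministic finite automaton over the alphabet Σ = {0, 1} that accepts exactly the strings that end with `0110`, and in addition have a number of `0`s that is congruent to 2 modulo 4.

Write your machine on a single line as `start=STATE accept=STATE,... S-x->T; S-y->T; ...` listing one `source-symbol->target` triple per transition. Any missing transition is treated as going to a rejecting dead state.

Handle the two conditions separately and then intersect. One (5 states) tracks how much of the suffix `0110` has currently been matched; the other (4 states) tracks the count of `0`s modulo 4. Each combined state is a pair, one component from each; accept when both components accept. Minimizing collapses redundant product states.
With 8 states:
        0   1  
>  s0   s1  s0 
   s1   s2  s3 
   s2   s4  s2 
   s3   s2  s5 
   s4   s0  s4 
   s5   s6  s7 
 * s6   s4  s2 
   s7   s2  s7 
(> = start, * = accepting)

start=s0; accept=s6; s0-0->s1; s0-1->s0; s1-0->s2; s1-1->s3; s2-0->s4; s2-1->s2; s3-0->s2; s3-1->s5; s4-0->s0; s4-1->s4; s5-0->s6; s5-1->s7; s6-0->s4; s6-1->s2; s7-0->s2; s7-1->s7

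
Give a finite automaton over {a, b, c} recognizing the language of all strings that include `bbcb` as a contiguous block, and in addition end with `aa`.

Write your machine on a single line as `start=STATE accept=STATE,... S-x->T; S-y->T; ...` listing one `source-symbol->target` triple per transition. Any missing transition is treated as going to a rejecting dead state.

Handle the two conditions separately and then intersect. One (5 states) tracks whether and how much of `bbcb` has been seen; the other (3 states) tracks how much of the suffix `aa` has currently been matched. Each combined state is a pair, one component from each; accept when both components accept. Equivalent product states are then merged.
7 states suffice.
        a   b   c  
>  q0   q0  q1  q0 
   q1   q0  q2  q0 
   q2   q0  q2  q3 
   q3   q0  q4  q0 
   q4   q5  q4  q4 
   q5   q6  q4  q4 
 * q6   q6  q4  q4 
(> = start, * = accepting)

start=q0; accept=q6; q0-a->q0; q0-b->q1; q0-c->q0; q1-a->q0; q1-b->q2; q1-c->q0; q2-a->q0; q2-b->q2; q2-c->q3; q3-a->q0; q3-b->q4; q3-c->q0; q4-a->q5; q4-b->q4; q4-c->q4; q5-a->q6; q5-b->q4; q5-c->q4; q6-a->q6; q6-b->q4; q6-c->q4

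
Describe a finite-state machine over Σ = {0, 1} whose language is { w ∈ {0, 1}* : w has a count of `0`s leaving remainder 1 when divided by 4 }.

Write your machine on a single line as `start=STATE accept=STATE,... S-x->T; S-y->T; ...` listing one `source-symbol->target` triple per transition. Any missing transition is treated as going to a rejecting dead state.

start=A; accept=B; A-0->B; A-1->A; B-0->C; B-1->B; C-0->D; C-1->C; D-0->A; D-1->D

Keep the running count of `0`s modulo 4: each `0` advances along the cycle A → B → C → D → A while other symbols loop. Accept at B.
       0  1 
>  A   B  A 
 * B   C  B 
   C   D  C 
   D   A  D 
(> = start, * = accepting)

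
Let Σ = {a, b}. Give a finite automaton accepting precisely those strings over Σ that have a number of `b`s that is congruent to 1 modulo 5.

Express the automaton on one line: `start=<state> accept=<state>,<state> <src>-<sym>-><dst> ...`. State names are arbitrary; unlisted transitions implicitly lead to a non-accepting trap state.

The only thing that matters is how many `b`s have appeared, reduced mod 5. Use one state per residue: q0 for 0, …, q4 for 4. Reading `b` moves to the next residue; anything else stays put. q1 is accepting.
5 states suffice.
        a   b  
>  q0   q0  q1 
 * q1   q1  q2 
   q2   q2  q3 
   q3   q3  q4 
   q4   q4  q0 
(> = start, * = accepting)

start=q0 accept=q1 q0-a->q0 q0-b->q1 q1-a->q1 q1-b->q2 q2-a->q2 q2-b->q3 q3-a->q3 q3-b->q4 q4-a->q4 q4-b->q0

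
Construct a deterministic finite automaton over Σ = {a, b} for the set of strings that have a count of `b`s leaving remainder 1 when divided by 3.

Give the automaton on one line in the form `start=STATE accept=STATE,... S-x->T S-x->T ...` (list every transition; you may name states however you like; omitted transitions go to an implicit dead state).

Keep the running count of `b`s modulo 3: each `b` advances along the cycle s0 → s1 → s2 → s0 while other symbols loop. Accept at s1.
With 3 states:
        a   b  
>  s0   s0  s1 
 * s1   s1  s2 
   s2   s2  s0 
(> = start, * = accepting)

start=s0 accept=s1 s0-a->s0 s0-b->s1 s1-a->s1 s1-b->s2 s2-a->s2 s2-b->s0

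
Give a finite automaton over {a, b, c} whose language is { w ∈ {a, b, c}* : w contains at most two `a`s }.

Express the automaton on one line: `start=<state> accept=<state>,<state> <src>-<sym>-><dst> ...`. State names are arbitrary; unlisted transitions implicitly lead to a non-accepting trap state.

start=S0 accept=S0,S1,S2 S0-a->S1 S0-b->S0 S0-c->S0 S1-a->S2 S1-b->S1 S1-c->S1 S2-a->S3 S2-b->S2 S2-c->S2 S3-a->S3 S3-b->S3 S3-c->S3

Count `a`s, saturating at 3: states S0 through S2 mean 0 through 2 `a`s seen; S3 means more than 2. Each `a` increments (capped at S3); other symbols loop. Accept from {S0, S1, S2}.
        a   b   c  
>* S0   S1  S0  S0 
 * S1   S2  S1  S1 
 * S2   S3  S2  S2 
   S3   S3  S3  S3 
(> = start, * = accepting)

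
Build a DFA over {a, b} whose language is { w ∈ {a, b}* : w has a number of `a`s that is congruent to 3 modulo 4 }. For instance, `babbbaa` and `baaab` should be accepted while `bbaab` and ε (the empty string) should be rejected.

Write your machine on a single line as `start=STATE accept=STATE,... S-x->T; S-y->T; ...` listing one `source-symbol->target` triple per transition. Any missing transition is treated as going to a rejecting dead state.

Keep the running count of `a`s modulo 4: each `a` advances along the cycle q0 → q1 → q2 → q3 → q0 while other symbols loop. Accept at q3.
A 4-state machine:
        a   b  
>  q0   q1  q0 
   q1   q2  q1 
   q2   q3  q2 
 * q3   q0  q3 
(> = start, * = accepting)

start=q0; accept=q3; q0-a->q1; q0-b->q0; q1-a->q2; q1-b->q1; q2-a->q3; q2-b->q2; q3-a->q0; q3-b->q3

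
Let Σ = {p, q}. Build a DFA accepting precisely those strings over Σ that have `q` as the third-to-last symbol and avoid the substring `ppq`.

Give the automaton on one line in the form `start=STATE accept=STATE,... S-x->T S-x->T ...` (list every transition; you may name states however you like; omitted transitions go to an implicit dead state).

Build one automaton per condition and run them in lockstep. One (15 states) tracks the last 3 symbols read; the other (4 states) tracks partial matches of the forbidden pattern `ppq`. Each combined state is a pair, one component from each; accept when both components accept. After merging equivalent states the machine shrinks.
10 states suffice.
       p  q 
>  A   B  C 
   B   D  C 
   C   E  F 
   D   D  D 
   E   G  H 
   F   I  J 
 * G   D  D 
 * H   E  F 
 * I   G  H 
 * J   I  J 
(> = start, * = accepting)

start=A accept=G,H,I,J A-p->B A-q->C B-p->D B-q->C C-p->E C-q->F D-p->D D-q->D E-p->G E-q->H F-p->I F-q->J G-p->D G-q->D H-p->E H-q->F I-p->G I-q->H J-p->I J-q->J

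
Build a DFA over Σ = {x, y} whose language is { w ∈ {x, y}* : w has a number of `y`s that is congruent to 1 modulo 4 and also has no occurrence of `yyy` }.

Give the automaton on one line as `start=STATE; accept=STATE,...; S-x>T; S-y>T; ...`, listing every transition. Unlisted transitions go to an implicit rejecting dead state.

Run two small machines in parallel and take their product. One (4 states) tracks the count of `y`s modulo 4; the other (4 states) tracks partial matches of the forbidden pattern `yyy`. Each combined state is a pair, one component from each; accept when both components accept. Minimizing collapses redundant product states.
A 13-state machine:
          x    y  
>  q0     q0   q1 
 * q1     q2   q3 
 * q2     q2   q4 
   q3     q5   q6 
   q4     q5   q7 
   q5     q5   q8 
   q6     q6   q6 
   q7     q9   q6 
   q8     q9  q10 
   q9     q9  q11 
   q10    q0   q6 
   q11    q0  q12 
 * q12    q2   q6 
(> = start, * = accepting)

start=q0; accept=q1,q2,q12; q0-x>q0; q0-y>q1; q1-x>q2; q1-y>q3; q2-x>q2; q2-y>q4; q3-x>q5; q3-y>q6; q4-x>q5; q4-y>q7; q5-x>q5; q5-y>q8; q6-x>q6; q6-y>q6; q7-x>q9; q7-y>q6; q8-x>q9; q8-y>q10; q9-x>q9; q9-y>q11; q10-x>q0; q10-y>q6; q11-x>q0; q11-y>q12; q12-x>q2; q12-y>q6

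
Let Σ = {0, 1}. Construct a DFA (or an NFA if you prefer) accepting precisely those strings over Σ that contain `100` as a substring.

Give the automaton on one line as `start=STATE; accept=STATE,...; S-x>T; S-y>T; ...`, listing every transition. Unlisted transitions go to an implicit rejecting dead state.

start=q0; accept=q3; q0-0>q0; q0-1>q1; q1-0>q2; q1-1>q1; q2-0>q3; q2-1>q1; q3-0>q3; q3-1>q3

Track how much of `100` has been matched so far: state q0 is no progress, q3 is the absorbing accept state reached once `100` has occurred. Intermediate states record partial matches; on a mismatch, fall back to the longest reusable overlap.
With 4 states:
        0   1  
>  q0   q0  q1 
   q1   q2  q1 
   q2   q3  q1 
 * q3   q3  q3 
(> = start, * = accepting)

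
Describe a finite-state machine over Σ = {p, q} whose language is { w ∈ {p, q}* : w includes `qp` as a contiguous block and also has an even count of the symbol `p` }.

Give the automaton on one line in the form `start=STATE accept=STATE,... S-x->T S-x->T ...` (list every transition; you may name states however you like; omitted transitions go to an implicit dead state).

start=s0 accept=s5 s0-p->s1 s0-q->s2 s1-p->s0 s1-q->s3 s2-p->s4 s2-q->s2 s3-p->s5 s3-q->s3 s4-p->s5 s4-q->s4 s5-p->s4 s5-q->s5

Build one automaton per condition and run them in lockstep. One (3 states) tracks whether and how much of `qp` has been seen; the other (2 states) tracks the count of `p`s modulo 2. Each combined state is a pair, one component from each; accept when both components accept.
6 states suffice.
        p   q  
>  s0   s1  s2 
   s1   s0  s3 
   s2   s4  s2 
   s3   s5  s3 
   s4   s5  s4 
 * s5   s4  s5 
(> = start, * = accepting)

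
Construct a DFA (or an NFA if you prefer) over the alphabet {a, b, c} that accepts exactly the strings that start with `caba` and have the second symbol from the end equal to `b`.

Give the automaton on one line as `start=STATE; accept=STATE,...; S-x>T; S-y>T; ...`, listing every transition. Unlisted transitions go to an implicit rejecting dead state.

Handle the two conditions separately and then intersect. One (6 states) tracks whether the input so far still matches the prefix `caba`; the other (13 states) tracks the last 2 symbols read. Each combined state is a pair, one component from each; accept when both components accept. Equivalent product states are then merged.
        a   b   c  
>  q0   q1  q1  q2 
   q1   q1  q1  q1 
   q2   q3  q1  q1 
   q3   q1  q4  q1 
   q4   q5  q1  q1 
 * q5   q6  q7  q6 
   q6   q6  q7  q6 
   q7   q5  q8  q5 
 * q8   q5  q8  q5 
(> = start, * = accepting)

start=q0; accept=q5,q8; q0-a>q1; q0-b>q1; q0-c>q2; q1-a>q1; q1-b>q1; q1-c>q1; q2-a>q3; q2-b>q1; q2-c>q1; q3-a>q1; q3-b>q4; q3-c>q1; q4-a>q5; q4-b>q1; q4-c>q1; q5-a>q6; q5-b>q7; q5-c>q6; q6-a>q6; q6-b>q7; q6-c>q6; q7-a>q5; q7-b>q8; q7-c>q5; q8-a>q5; q8-b>q8; q8-c>q5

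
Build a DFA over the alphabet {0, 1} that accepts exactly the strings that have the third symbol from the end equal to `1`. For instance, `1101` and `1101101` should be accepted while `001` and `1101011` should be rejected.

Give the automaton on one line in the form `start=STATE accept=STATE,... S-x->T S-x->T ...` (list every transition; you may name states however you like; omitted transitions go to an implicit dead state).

start=s0 accept=s11,s12,s13,s14 s0-0->s1 s0-1->s2 s1-0->s3 s1-1->s4 s2-0->s5 s2-1->s6 s3-0->s7 s3-1->s8 s4-0->s9 s4-1->s10 s5-0->s11 s5-1->s12 s6-0->s13 s6-1->s14 s7-0->s7 s7-1->s8 s8-0->s9 s8-1->s10 s9-0->s11 s9-1->s12 s10-0->s13 s10-1->s14 s11-0->s7 s11-1->s8 s12-0->s9 s12-1->s10 s13-0->s11 s13-1->s12 s14-0->s13 s14-1->s14

Because acceptance depends on a position counted from the end, the machine has to buffer the most recent 3 symbols. Make each state the string of the last up-to-3 symbols read; on input `x` shift the window left and append `x`. Accept when the buffered window has length 3 and begins with `1`.
15 states suffice.
          0    1  
>  s0     s1   s2 
   s1     s3   s4 
   s2     s5   s6 
   s3     s7   s8 
   s4     s9  s10 
   s5    s11  s12 
   s6    s13  s14 
   s7     s7   s8 
   s8     s9  s10 
   s9    s11  s12 
   s10   s13  s14 
 * s11    s7   s8 
 * s12    s9  s10 
 * s13   s11  s12 
 * s14   s13  s14 
(> = start, * = accepting)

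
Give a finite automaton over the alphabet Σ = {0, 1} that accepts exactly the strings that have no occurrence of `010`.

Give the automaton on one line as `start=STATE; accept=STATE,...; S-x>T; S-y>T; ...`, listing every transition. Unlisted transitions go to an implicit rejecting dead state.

start=S0; accept=S0,S1,S2; S0-0>S1; S0-1>S0; S1-0>S1; S1-1>S2; S2-0>S3; S2-1>S0; S3-0>S3; S3-1>S3

This is the complement of 'contains `010`'. Use the same substring-matching states — S0 through S3 holding how much of `010` has just been matched — but flip the accepting set: everything except the trap S3 accepts.
A 4-state machine:
        0   1  
>* S0   S1  S0 
 * S1   S1  S2 
 * S2   S3  S0 
   S3   S3  S3 
(> = start, * = accepting)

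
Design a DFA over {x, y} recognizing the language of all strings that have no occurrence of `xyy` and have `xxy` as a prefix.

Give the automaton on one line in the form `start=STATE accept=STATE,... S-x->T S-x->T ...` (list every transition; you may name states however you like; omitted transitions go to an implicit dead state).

start=q0 accept=q4,q5 q0-x->q1 q0-y->q2 q1-x->q3 q1-y->q2 q2-x->q2 q2-y->q2 q3-x->q2 q3-y->q4 q4-x->q5 q4-y->q2 q5-x->q5 q5-y->q4

Build one automaton per condition and run them in lockstep. One (4 states) tracks partial matches of the forbidden pattern `xyy`; the other (5 states) tracks whether the input so far still matches the prefix `xxy`. Each combined state is a pair, one component from each; accept when both components accept. Minimizing collapses redundant product states.
        x   y  
>  q0   q1  q2 
   q1   q3  q2 
   q2   q2  q2 
   q3   q2  q4 
 * q4   q5  q2 
 * q5   q5  q4 
(> = start, * = accepting)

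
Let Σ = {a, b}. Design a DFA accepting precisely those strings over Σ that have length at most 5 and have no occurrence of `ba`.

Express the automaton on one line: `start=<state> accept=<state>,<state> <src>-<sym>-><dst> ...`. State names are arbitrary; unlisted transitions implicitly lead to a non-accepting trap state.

start=s0 accept=s0,s1,s2,s3,s4,s6,s7,s9,s10,s12,s13 s0-a->s1 s0-b->s2 s1-a->s3 s1-b->s4 s2-a->s5 s2-b->s4 s3-a->s6 s3-b->s7 s4-a->s8 s4-b->s7 s5-a->s8 s5-b->s8 s6-a->s9 s6-b->s10 s7-a->s11 s7-b->s10 s8-a->s11 s8-b->s11 s9-a->s12 s9-b->s13 s10-a->s14 s10-b->s13 s11-a->s14 s11-b->s14 s12-a->s15 s12-b->s16 s13-a->s17 s13-b->s16 s14-a->s17 s14-b->s17 s15-a->s15 s15-b->s16 s16-a->s17 s16-b->s16 s17-a->s17 s17-b->s17

Run two small machines in parallel and take their product. One (7 states) tracks the input length, saturating at 6; the other (3 states) tracks partial matches of the forbidden pattern `ba`. Each combined state is a pair, one component from each; accept when both components accept.
An 18-state machine:
          a    b  
>* s0     s1   s2 
 * s1     s3   s4 
 * s2     s5   s4 
 * s3     s6   s7 
 * s4     s8   s7 
   s5     s8   s8 
 * s6     s9  s10 
 * s7    s11  s10 
   s8    s11  s11 
 * s9    s12  s13 
 * s10   s14  s13 
   s11   s14  s14 
 * s12   s15  s16 
 * s13   s17  s16 
   s14   s17  s17 
   s15   s15  s16 
   s16   s17  s16 
   s17   s17  s17 
(> = start, * = accepting)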